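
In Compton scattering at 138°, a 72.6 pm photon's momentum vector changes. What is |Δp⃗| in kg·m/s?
1.6573e-23 kg·m/s

Photon momentum magnitude is p = h/λ.

Initial momentum:
p₀ = h/λ = 6.6261e-34/7.2600e-11 = 9.1268e-24 kg·m/s

After scattering:
λ' = λ + Δλ = 72.6 + 4.2294 = 76.8294 pm
p' = h/λ' = 6.6261e-34/7.6829e-11 = 8.6244e-24 kg·m/s

Momentum is a vector; the scattered photon's direction makes angle θ = 138° with the incident direction. The magnitude of the vector change Δp⃗ = p⃗₀ − p⃗' is found from the law of cosines:
|Δp⃗|² = p₀² + p'² − 2p₀p'cos θ
|Δp⃗|² = (9.1268e-24)² + (8.6244e-24)² − 2·9.1268e-24·8.6244e-24·cos(138°)
|Δp⃗| = 1.6573e-23 kg·m/s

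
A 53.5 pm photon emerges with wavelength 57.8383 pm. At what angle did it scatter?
142.00°

First find the wavelength shift:
Δλ = λ' - λ = 57.8383 - 53.5 = 4.3383 pm

Using Δλ = λ_C(1 - cos θ), with λ_C = h/(m_e·c) ≈ 2.42631024 pm:
cos θ = 1 - Δλ/λ_C
cos θ = 1 - 4.3383/2.42631024
cos θ = -0.788024

θ = arccos(-0.788024)
θ = 142.00°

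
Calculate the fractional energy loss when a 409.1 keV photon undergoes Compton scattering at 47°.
0.2029 (or 20.29%)

Calculate initial and final photon energies:

Initial: E₀ = 409.1 keV → λ₀ = 3.0307 pm
Compton shift: Δλ = 0.7716 pm
Final wavelength: λ' = 3.8022 pm
Final energy: E' = 326.0830 keV

Fractional energy loss:
(E₀ - E')/E₀ = (409.1000 - 326.0830)/409.1000
= 83.0170/409.1000
= 0.2029
= 20.29%

(Intermediate values are shown rounded; full precision is carried through to the final answer.)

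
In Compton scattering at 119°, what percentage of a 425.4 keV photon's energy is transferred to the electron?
0.5528 (or 55.28%)

Calculate initial and final photon energies:

Initial: E₀ = 425.4 keV → λ₀ = 2.9145 pm
Compton shift: Δλ = 3.6026 pm
Final wavelength: λ' = 6.5171 pm
Final energy: E' = 190.2432 keV

Fractional energy loss:
(E₀ - E')/E₀ = (425.4000 - 190.2432)/425.4000
= 235.1568/425.4000
= 0.5528
= 55.28%

(Intermediate values are shown rounded; full precision is carried through to the final answer.)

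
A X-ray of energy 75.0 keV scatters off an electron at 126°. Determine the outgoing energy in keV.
60.8252 keV

First convert energy to wavelength:
λ = hc/E, with hc ≈ 1239.842 keV·pm (i.e. 1239.842 eV·nm)

For E = 75.0 keV = 75000 eV:
λ = 1239.842 keV·pm / 75.0 keV
λ = 16.5312 pm

Calculate the Compton shift:
Δλ = λ_C(1 - cos(126°)) = 2.4263 × 1.5878
Δλ = 3.8525 pm

Final wavelength:
λ' = 16.5312 + 3.8525 = 20.3837 pm

Final energy:
E' = hc/λ' = 1239.842 / 20.3837 = 60.8252 keV

(Intermediate values are shown rounded; full precision is carried through to the final answer.)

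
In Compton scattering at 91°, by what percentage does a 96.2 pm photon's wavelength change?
2.5662%

Calculate the Compton shift:
Δλ = λ_C(1 - cos(91°))
Δλ = 2.4263 × (1 - cos(91°))
Δλ = 2.4263 × 1.0175
Δλ = 2.4687 pm

Percentage change:
(Δλ/λ₀) × 100 = (2.4687/96.2) × 100
= 2.5662%

(Intermediate values are shown rounded; full precision is carried through to the final answer.)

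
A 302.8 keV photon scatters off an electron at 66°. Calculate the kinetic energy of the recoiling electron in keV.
78.7604 keV

By energy conservation: K_e = E_initial - E_final

First find the scattered photon energy:
Initial wavelength: λ = hc/E = 4.0946 pm
Compton shift: Δλ = λ_C(1 - cos(66°)) = 1.4394 pm
Final wavelength: λ' = 4.0946 + 1.4394 = 5.5340 pm
Final photon energy: E' = hc/λ' = 224.0396 keV

Electron kinetic energy:
K_e = E - E' = 302.8000 - 224.0396 = 78.7604 keV

(Intermediate values are shown rounded; full precision is carried through to the final answer.)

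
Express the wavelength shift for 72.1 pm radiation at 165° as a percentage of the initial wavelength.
6.6157%

Calculate the Compton shift:
Δλ = λ_C(1 - cos(165°))
Δλ = 2.4263 × (1 - cos(165°))
Δλ = 2.4263 × 1.9659
Δλ = 4.7699 pm

Percentage change:
(Δλ/λ₀) × 100 = (4.7699/72.1) × 100
= 6.6157%

(Intermediate values are shown rounded; full precision is carried through to the final answer.)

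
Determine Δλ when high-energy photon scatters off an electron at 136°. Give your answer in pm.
4.1717 pm

Using the Compton scattering formula:
Δλ = λ_C(1 - cos θ)

where λ_C = h/(m_e·c) ≈ 2.4263 pm is the Compton wavelength of an electron.

For θ = 136°:
cos(136°) = -0.7193
1 - cos(136°) = 1.7193

Δλ = 2.4263 × 1.7193
Δλ = 4.1717 pm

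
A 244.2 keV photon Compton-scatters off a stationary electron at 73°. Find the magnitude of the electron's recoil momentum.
1.3821e-22 kg·m/s

The electron is initially at rest, so by conservation of momentum:
p⃗_e = p⃗₀ − p⃗'  (incident photon momentum minus scattered photon momentum)

Photon momentum magnitudes (p = h/λ = E/c):
λ₀ = hc/E₀ = 5.0772 pm → p₀ = h/λ₀ = 1.3051e-22 kg·m/s
Δλ = λ_C(1 − cos 73°) = 1.7169 pm
λ' = 6.7941 pm → p' = h/λ' = 9.7527e-23 kg·m/s

The scattered photon makes angle θ = 73° with the incident direction, so by the law of cosines:
|p⃗_e|² = p₀² + p'² − 2p₀p'cos θ
|p⃗_e|² = (1.3051e-22)² + (9.7527e-23)² − 2·1.3051e-22·9.7527e-23·cos(73°)
|p⃗_e| = 1.3821e-22 kg·m/s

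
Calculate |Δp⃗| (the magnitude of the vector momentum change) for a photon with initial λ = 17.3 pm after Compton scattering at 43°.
2.7595e-23 kg·m/s

Photon momentum magnitude is p = h/λ.

Initial momentum:
p₀ = h/λ = 6.6261e-34/1.7300e-11 = 3.8301e-23 kg·m/s

After scattering:
λ' = λ + Δλ = 17.3 + 0.6518 = 17.9518 pm
p' = h/λ' = 6.6261e-34/1.7952e-11 = 3.6910e-23 kg·m/s

Momentum is a vector; the scattered photon's direction makes angle θ = 43° with the incident direction. The magnitude of the vector change Δp⃗ = p⃗₀ − p⃗' is found from the law of cosines:
|Δp⃗|² = p₀² + p'² − 2p₀p'cos θ
|Δp⃗|² = (3.8301e-23)² + (3.6910e-23)² − 2·3.8301e-23·3.6910e-23·cos(43°)
|Δp⃗| = 2.7595e-23 kg·m/s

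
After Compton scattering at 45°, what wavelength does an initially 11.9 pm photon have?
12.6106 pm

Using the Compton formula: λ' = λ + λ_C(1 − cos θ)

For θ = 45°, cos θ = √2/2 (exact) ≈ 0.7071, so:
1 − cos 45° = 1 − (√2/2) ≈ 0.2929

Δλ = λ_C × 0.2929 = 2.4263 × 0.2929 = 0.7106 pm

λ' = 11.9 + 0.7106 = 12.6106 pm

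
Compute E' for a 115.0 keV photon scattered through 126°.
84.7252 keV

First convert energy to wavelength:
λ = hc/E, with hc ≈ 1239.842 keV·pm (i.e. 1239.842 eV·nm)

For E = 115.0 keV = 115000 eV:
λ = 1239.842 keV·pm / 115.0 keV
λ = 10.7812 pm

Calculate the Compton shift:
Δλ = λ_C(1 - cos(126°)) = 2.4263 × 1.5878
Δλ = 3.8525 pm

Final wavelength:
λ' = 10.7812 + 3.8525 = 14.6337 pm

Final energy:
E' = hc/λ' = 1239.842 / 14.6337 = 84.7252 keV

(Intermediate values are shown rounded; full precision is carried through to the final answer.)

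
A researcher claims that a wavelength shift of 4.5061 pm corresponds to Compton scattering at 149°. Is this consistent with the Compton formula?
Yes, consistent

Calculate the expected shift for θ = 149°:

Δλ_expected = λ_C(1 - cos(149°))
Δλ_expected = 2.4263 × (1 - cos(149°))
Δλ_expected = 2.4263 × 1.8572
Δλ_expected = 4.5061 pm

Given shift: 4.5061 pm
Expected shift: 4.5061 pm
Difference: 0.0000 pm

The values match. This is consistent with Compton scattering at the stated angle.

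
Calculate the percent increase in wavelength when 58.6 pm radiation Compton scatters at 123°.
6.3955%

Calculate the Compton shift:
Δλ = λ_C(1 - cos(123°))
Δλ = 2.4263 × (1 - cos(123°))
Δλ = 2.4263 × 1.5446
Δλ = 3.7478 pm

Percentage change:
(Δλ/λ₀) × 100 = (3.7478/58.6) × 100
= 6.3955%

(Intermediate values are shown rounded; full precision is carried through to the final answer.)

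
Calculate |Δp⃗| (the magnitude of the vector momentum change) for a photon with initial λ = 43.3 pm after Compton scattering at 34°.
8.9068e-24 kg·m/s

Photon momentum magnitude is p = h/λ.

Initial momentum:
p₀ = h/λ = 6.6261e-34/4.3300e-11 = 1.5303e-23 kg·m/s

After scattering:
λ' = λ + Δλ = 43.3 + 0.4148 = 43.7148 pm
p' = h/λ' = 6.6261e-34/4.3715e-11 = 1.5157e-23 kg·m/s

Momentum is a vector; the scattered photon's direction makes angle θ = 34° with the incident direction. The magnitude of the vector change Δp⃗ = p⃗₀ − p⃗' is found from the law of cosines:
|Δp⃗|² = p₀² + p'² − 2p₀p'cos θ
|Δp⃗|² = (1.5303e-23)² + (1.5157e-23)² − 2·1.5303e-23·1.5157e-23·cos(34°)
|Δp⃗| = 8.9068e-24 kg·m/s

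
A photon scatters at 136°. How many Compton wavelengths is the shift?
1.7193 λ_C

The Compton shift formula is:
Δλ = λ_C(1 - cos θ)

Dividing both sides by λ_C:
Δλ/λ_C = 1 - cos θ

For θ = 136°:
Δλ/λ_C = 1 - cos(136°)
Δλ/λ_C = 1 - -0.7193
Δλ/λ_C = 1.7193

This means the shift is 1.7193 × λ_C = 4.1717 pm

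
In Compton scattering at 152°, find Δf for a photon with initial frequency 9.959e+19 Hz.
6.003e+19 Hz (decrease)

Convert frequency to wavelength (c = 299792458 m/s):
λ₀ = c/f₀ = 299792458/9.959e+19 = 3.0102667e-12 m = 3.0103 pm

Calculate Compton shift:
Δλ = λ_C(1 - cos(152°)) = 4.5686 pm

Final wavelength:
λ' = λ₀ + Δλ = 3.0103 + 4.5686 = 7.5789 pm

Final frequency:
f' = c/λ' = 299792458/7.5788817e-12 = 3.9556292e+19 Hz

Frequency shift (decrease):
Δf = f₀ - f' = 9.959e+19 - 3.9556292e+19 = 6.003e+19 Hz

(Intermediate values are shown rounded; full precision is carried through to the final answer.)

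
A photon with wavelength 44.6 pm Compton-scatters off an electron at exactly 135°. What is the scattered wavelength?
48.7420 pm

Using the Compton formula: λ' = λ + λ_C(1 − cos θ)

For θ = 135°, cos θ = -√2/2 (exact) ≈ -0.7071, so:
1 − cos 135° = 1 − (-√2/2) ≈ 1.7071

Δλ = λ_C × 1.7071 = 2.4263 × 1.7071 = 4.1420 pm

λ' = 44.6 + 4.1420 = 48.7420 pm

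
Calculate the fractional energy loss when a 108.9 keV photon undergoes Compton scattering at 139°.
0.2722 (or 27.22%)

Calculate initial and final photon energies:

Initial: E₀ = 108.9 keV → λ₀ = 11.3851 pm
Compton shift: Δλ = 4.2575 pm
Final wavelength: λ' = 15.6426 pm
Final energy: E' = 79.2605 keV

Fractional energy loss:
(E₀ - E')/E₀ = (108.9000 - 79.2605)/108.9000
= 29.6395/108.9000
= 0.2722
= 27.22%

(Intermediate values are shown rounded; full precision is carried through to the final answer.)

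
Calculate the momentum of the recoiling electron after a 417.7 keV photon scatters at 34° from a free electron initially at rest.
1.2529e-22 kg·m/s

The electron is initially at rest, so by conservation of momentum:
p⃗_e = p⃗₀ − p⃗'  (incident photon momentum minus scattered photon momentum)

Photon momentum magnitudes (p = h/λ = E/c):
λ₀ = hc/E₀ = 2.9683 pm → p₀ = h/λ₀ = 2.2323e-22 kg·m/s
Δλ = λ_C(1 − cos 34°) = 0.4148 pm
λ' = 3.3831 pm → p' = h/λ' = 1.9586e-22 kg·m/s

The scattered photon makes angle θ = 34° with the incident direction, so by the law of cosines:
|p⃗_e|² = p₀² + p'² − 2p₀p'cos θ
|p⃗_e|² = (2.2323e-22)² + (1.9586e-22)² − 2·2.2323e-22·1.9586e-22·cos(34°)
|p⃗_e| = 1.2529e-22 kg·m/s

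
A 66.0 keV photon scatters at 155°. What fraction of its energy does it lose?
0.1976 (or 19.76%)

Calculate initial and final photon energies:

Initial: E₀ = 66.0 keV → λ₀ = 18.7855 pm
Compton shift: Δλ = 4.6253 pm
Final wavelength: λ' = 23.4108 pm
Final energy: E' = 52.9603 keV

Fractional energy loss:
(E₀ - E')/E₀ = (66.0000 - 52.9603)/66.0000
= 13.0397/66.0000
= 0.1976
= 19.76%

(Intermediate values are shown rounded; full precision is carried through to the final answer.)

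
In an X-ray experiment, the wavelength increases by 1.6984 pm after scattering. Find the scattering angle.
72.54°

From the Compton formula Δλ = λ_C(1 - cos θ), we can solve for θ:

cos θ = 1 - Δλ/λ_C

Given:
- Δλ = 1.6984 pm
- λ_C = h/(m_e·c) ≈ 2.42631024 pm

cos θ = 1 - 1.6984/2.42631024
cos θ = 1 - 0.699993
cos θ = 0.300007

θ = arccos(0.300007)
θ = 72.54°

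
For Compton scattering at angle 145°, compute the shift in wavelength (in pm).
4.4138 pm

Using the Compton scattering formula:
Δλ = λ_C(1 - cos θ)

where λ_C = h/(m_e·c) ≈ 2.4263 pm is the Compton wavelength of an electron.

For θ = 145°:
cos(145°) = -0.8192
1 - cos(145°) = 1.8192

Δλ = 2.4263 × 1.8192
Δλ = 4.4138 pm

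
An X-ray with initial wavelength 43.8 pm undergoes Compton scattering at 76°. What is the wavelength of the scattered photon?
45.6393 pm

Using the Compton scattering formula:
λ' = λ + Δλ = λ + λ_C(1 - cos θ)

Given:
- Initial wavelength λ = 43.8 pm
- Scattering angle θ = 76°
- Compton wavelength λ_C ≈ 2.4263 pm

Calculate the shift:
Δλ = 2.4263 × (1 - cos(76°))
Δλ = 2.4263 × 0.7581
Δλ = 1.8393 pm

Final wavelength:
λ' = 43.8 + 1.8393 = 45.6393 pm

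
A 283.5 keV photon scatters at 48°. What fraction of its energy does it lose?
0.1551 (or 15.51%)

Calculate initial and final photon energies:

Initial: E₀ = 283.5 keV → λ₀ = 4.3733 pm
Compton shift: Δλ = 0.8028 pm
Final wavelength: λ' = 5.1761 pm
Final energy: E' = 239.5306 keV

Fractional energy loss:
(E₀ - E')/E₀ = (283.5000 - 239.5306)/283.5000
= 43.9694/283.5000
= 0.1551
= 15.51%

(Intermediate values are shown rounded; full precision is carried through to the final answer.)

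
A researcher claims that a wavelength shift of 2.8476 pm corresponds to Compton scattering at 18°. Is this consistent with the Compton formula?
No, inconsistent

Calculate the expected shift for θ = 18°:

Δλ_expected = λ_C(1 - cos(18°))
Δλ_expected = 2.4263 × (1 - cos(18°))
Δλ_expected = 2.4263 × 0.0489
Δλ_expected = 0.1188 pm

Given shift: 2.8476 pm
Expected shift: 0.1188 pm
Difference: 2.7289 pm

The values do not match. The given shift corresponds to θ ≈ 100.0°, not 18°.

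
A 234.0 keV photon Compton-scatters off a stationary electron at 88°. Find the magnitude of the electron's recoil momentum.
1.4968e-22 kg·m/s

The electron is initially at rest, so by conservation of momentum:
p⃗_e = p⃗₀ − p⃗'  (incident photon momentum minus scattered photon momentum)

Photon momentum magnitudes (p = h/λ = E/c):
λ₀ = hc/E₀ = 5.2985 pm → p₀ = h/λ₀ = 1.2506e-22 kg·m/s
Δλ = λ_C(1 − cos 88°) = 2.3416 pm
λ' = 7.6401 pm → p' = h/λ' = 8.6727e-23 kg·m/s

The scattered photon makes angle θ = 88° with the incident direction, so by the law of cosines:
|p⃗_e|² = p₀² + p'² − 2p₀p'cos θ
|p⃗_e|² = (1.2506e-22)² + (8.6727e-23)² − 2·1.2506e-22·8.6727e-23·cos(88°)
|p⃗_e| = 1.4968e-22 kg·m/s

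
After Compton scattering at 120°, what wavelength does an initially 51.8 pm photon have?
55.4395 pm

Using the Compton formula: λ' = λ + λ_C(1 − cos θ)

For θ = 120°, cos θ = -1/2 (exact) = -0.5000, so:
1 − cos 120° = 1 − (-1/2) = 1.5000

Δλ = λ_C × 1.5000 = 2.4263 × 1.5000 = 3.6395 pm

λ' = 51.8 + 3.6395 = 55.4395 pm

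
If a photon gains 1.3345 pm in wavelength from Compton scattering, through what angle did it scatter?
63.26°

From the Compton formula Δλ = λ_C(1 - cos θ), we can solve for θ:

cos θ = 1 - Δλ/λ_C

Given:
- Δλ = 1.3345 pm
- λ_C = h/(m_e·c) ≈ 2.42631024 pm

cos θ = 1 - 1.3345/2.42631024
cos θ = 1 - 0.550012
cos θ = 0.449988

θ = arccos(0.449988)
θ = 63.26°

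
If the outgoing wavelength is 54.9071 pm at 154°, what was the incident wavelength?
50.3000 pm

From λ' = λ + Δλ, we have λ = λ' - Δλ

First calculate the Compton shift:
Δλ = λ_C(1 - cos θ)
Δλ = 2.4263 × (1 - cos(154°))
Δλ = 2.4263 × 1.8988
Δλ = 4.6071 pm

Initial wavelength:
λ = λ' - Δλ
λ = 54.9071 - 4.6071
λ = 50.3000 pm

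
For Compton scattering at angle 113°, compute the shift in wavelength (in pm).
3.3743 pm

Using the Compton scattering formula:
Δλ = λ_C(1 - cos θ)

where λ_C = h/(m_e·c) ≈ 2.4263 pm is the Compton wavelength of an electron.

For θ = 113°:
cos(113°) = -0.3907
1 - cos(113°) = 1.3907

Δλ = 2.4263 × 1.3907
Δλ = 3.3743 pm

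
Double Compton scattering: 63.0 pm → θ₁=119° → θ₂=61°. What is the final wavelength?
67.8526 pm

Apply Compton shift twice:

First scattering at θ₁ = 119°:
Δλ₁ = λ_C(1 - cos(119°))
Δλ₁ = 2.4263 × 1.4848
Δλ₁ = 3.6026 pm

After first scattering:
λ₁ = 63.0 + 3.6026 = 66.6026 pm

Second scattering at θ₂ = 61°:
Δλ₂ = λ_C(1 - cos(61°))
Δλ₂ = 2.4263 × 0.5152
Δλ₂ = 1.2500 pm

Final wavelength:
λ₂ = 66.6026 + 1.2500 = 67.8526 pm

Total shift: Δλ_total = 3.6026 + 1.2500 = 4.8526 pm

(Intermediate values are shown rounded; full precision is carried through to the final answer.)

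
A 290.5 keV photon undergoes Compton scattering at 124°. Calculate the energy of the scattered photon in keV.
153.9977 keV

First convert energy to wavelength:
λ = hc/E, with hc ≈ 1239.842 keV·pm (i.e. 1239.842 eV·nm)

For E = 290.5 keV = 290500 eV:
λ = 1239.842 keV·pm / 290.5 keV
λ = 4.2680 pm

Calculate the Compton shift:
Δλ = λ_C(1 - cos(124°)) = 2.4263 × 1.5592
Δλ = 3.7831 pm

Final wavelength:
λ' = 4.2680 + 3.7831 = 8.0510 pm

Final energy:
E' = hc/λ' = 1239.842 / 8.0510 = 153.9977 keV

(Intermediate values are shown rounded; full precision is carried through to the final answer.)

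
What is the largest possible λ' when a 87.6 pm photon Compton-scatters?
92.4526 pm (at θ = 180°)

The Compton shift is Δλ = λ_C(1 − cos θ).

Since cos θ ranges from −1 to 1, the factor (1 − cos θ) ranges from 0 to 2; the maximum shift occurs at θ = 180° (backscattering):
Δλ_max = 2λ_C = 2 × 2.4263 pm = 4.8526 pm

Maximum scattered wavelength:
λ'_max = λ₀ + Δλ_max = 87.6 + 4.8526 = 92.4526 pm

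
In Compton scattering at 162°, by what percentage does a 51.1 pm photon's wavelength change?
9.2639%

Calculate the Compton shift:
Δλ = λ_C(1 - cos(162°))
Δλ = 2.4263 × (1 - cos(162°))
Δλ = 2.4263 × 1.9511
Δλ = 4.7339 pm

Percentage change:
(Δλ/λ₀) × 100 = (4.7339/51.1) × 100
= 9.2639%

(Intermediate values are shown rounded; full precision is carried through to the final answer.)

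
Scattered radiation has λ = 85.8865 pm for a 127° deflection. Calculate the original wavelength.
82.0000 pm

From λ' = λ + Δλ, we have λ = λ' - Δλ

First calculate the Compton shift:
Δλ = λ_C(1 - cos θ)
Δλ = 2.4263 × (1 - cos(127°))
Δλ = 2.4263 × 1.6018
Δλ = 3.8865 pm

Initial wavelength:
λ = λ' - Δλ
λ = 85.8865 - 3.8865
λ = 82.0000 pm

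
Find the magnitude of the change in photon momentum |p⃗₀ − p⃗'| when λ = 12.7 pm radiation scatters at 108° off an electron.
7.6222e-23 kg·m/s

Photon momentum magnitude is p = h/λ.

Initial momentum:
p₀ = h/λ = 6.6261e-34/1.2700e-11 = 5.2174e-23 kg·m/s

After scattering:
λ' = λ + Δλ = 12.7 + 3.1761 = 15.8761 pm
p' = h/λ' = 6.6261e-34/1.5876e-11 = 4.1736e-23 kg·m/s

Momentum is a vector; the scattered photon's direction makes angle θ = 108° with the incident direction. The magnitude of the vector change Δp⃗ = p⃗₀ − p⃗' is found from the law of cosines:
|Δp⃗|² = p₀² + p'² − 2p₀p'cos θ
|Δp⃗|² = (5.2174e-23)² + (4.1736e-23)² − 2·5.2174e-23·4.1736e-23·cos(108°)
|Δp⃗| = 7.6222e-23 kg·m/s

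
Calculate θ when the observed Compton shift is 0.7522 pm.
46.37°

From the Compton formula Δλ = λ_C(1 - cos θ), we can solve for θ:

cos θ = 1 - Δλ/λ_C

Given:
- Δλ = 0.7522 pm
- λ_C = h/(m_e·c) ≈ 2.42631024 pm

cos θ = 1 - 0.7522/2.42631024
cos θ = 1 - 0.310018
cos θ = 0.689982

θ = arccos(0.689982)
θ = 46.37°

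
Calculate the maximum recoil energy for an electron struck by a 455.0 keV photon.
291.3795 keV

Maximum energy transfer occurs at θ = 180° (backscattering).

Initial photon: E₀ = 455.0 keV → λ₀ = 2.7249 pm

Maximum Compton shift (at 180°):
Δλ_max = 2λ_C = 2 × 2.4263 = 4.8526 pm

Final wavelength:
λ' = 2.7249 + 4.8526 = 7.5775 pm

Minimum photon energy (maximum energy to electron):
E'_min = hc/λ' = 163.6205 keV

Maximum electron kinetic energy:
K_max = E₀ - E'_min = 455.0000 - 163.6205 = 291.3795 keV

(Intermediate values are shown rounded; full precision is carried through to the final answer.)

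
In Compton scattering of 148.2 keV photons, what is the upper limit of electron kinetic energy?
54.4049 keV

Maximum energy transfer occurs at θ = 180° (backscattering).

Initial photon: E₀ = 148.2 keV → λ₀ = 8.3660 pm

Maximum Compton shift (at 180°):
Δλ_max = 2λ_C = 2 × 2.4263 = 4.8526 pm

Final wavelength:
λ' = 8.3660 + 4.8526 = 13.2186 pm

Minimum photon energy (maximum energy to electron):
E'_min = hc/λ' = 93.7951 keV

Maximum electron kinetic energy:
K_max = E₀ - E'_min = 148.2000 - 93.7951 = 54.4049 keV

(Intermediate values are shown rounded; full precision is carried through to the final answer.)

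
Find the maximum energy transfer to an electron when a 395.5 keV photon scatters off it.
240.2771 keV

Maximum energy transfer occurs at θ = 180° (backscattering).

Initial photon: E₀ = 395.5 keV → λ₀ = 3.1349 pm

Maximum Compton shift (at 180°):
Δλ_max = 2λ_C = 2 × 2.4263 = 4.8526 pm

Final wavelength:
λ' = 3.1349 + 4.8526 = 7.9875 pm

Minimum photon energy (maximum energy to electron):
E'_min = hc/λ' = 155.2229 keV

Maximum electron kinetic energy:
K_max = E₀ - E'_min = 395.5000 - 155.2229 = 240.2771 keV

(Intermediate values are shown rounded; full precision is carried through to the final answer.)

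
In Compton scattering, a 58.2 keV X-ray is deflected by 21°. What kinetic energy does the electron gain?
0.4370 keV

By energy conservation: K_e = E_initial - E_final

First find the scattered photon energy:
Initial wavelength: λ = hc/E = 21.3031 pm
Compton shift: Δλ = λ_C(1 - cos(21°)) = 0.1612 pm
Final wavelength: λ' = 21.3031 + 0.1612 = 21.4643 pm
Final photon energy: E' = hc/λ' = 57.7630 keV

Electron kinetic energy:
K_e = E - E' = 58.2000 - 57.7630 = 0.4370 keV

(Intermediate values are shown rounded; full precision is carried through to the final answer.)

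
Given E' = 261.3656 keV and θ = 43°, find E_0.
303.0000 keV

Convert final energy to wavelength (hc ≈ 1239.842 keV·pm):
λ' = hc/E' = 1239.842 / 261.3656 = 4.7437 pm

Calculate the Compton shift:
Δλ = λ_C(1 - cos(43°))
Δλ = 2.4263 × (1 - cos(43°))
Δλ = 0.6518 pm

Initial wavelength:
λ = λ' - Δλ = 4.7437 - 0.6518 = 4.0919 pm

Initial energy:
E = hc/λ = 1239.842 / 4.0919 = 303.0000 keV

(Intermediate values are shown rounded; full precision is carried through to the final answer.)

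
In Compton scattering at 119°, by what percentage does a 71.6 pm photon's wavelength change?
5.0316%

Calculate the Compton shift:
Δλ = λ_C(1 - cos(119°))
Δλ = 2.4263 × (1 - cos(119°))
Δλ = 2.4263 × 1.4848
Δλ = 3.6026 pm

Percentage change:
(Δλ/λ₀) × 100 = (3.6026/71.6) × 100
= 5.0316%

(Intermediate values are shown rounded; full precision is carried through to the final answer.)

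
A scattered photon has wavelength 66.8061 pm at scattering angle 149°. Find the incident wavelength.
62.3000 pm

From λ' = λ + Δλ, we have λ = λ' - Δλ

First calculate the Compton shift:
Δλ = λ_C(1 - cos θ)
Δλ = 2.4263 × (1 - cos(149°))
Δλ = 2.4263 × 1.8572
Δλ = 4.5061 pm

Initial wavelength:
λ = λ' - Δλ
λ = 66.8061 - 4.5061
λ = 62.3000 pm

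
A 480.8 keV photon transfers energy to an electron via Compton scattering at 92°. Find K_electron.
237.2014 keV

By energy conservation: K_e = E_initial - E_final

First find the scattered photon energy:
Initial wavelength: λ = hc/E = 2.5787 pm
Compton shift: Δλ = λ_C(1 - cos(92°)) = 2.5110 pm
Final wavelength: λ' = 2.5787 + 2.5110 = 5.0897 pm
Final photon energy: E' = hc/λ' = 243.5986 keV

Electron kinetic energy:
K_e = E - E' = 480.8000 - 243.5986 = 237.2014 keV

(Intermediate values are shown rounded; full precision is carried through to the final answer.)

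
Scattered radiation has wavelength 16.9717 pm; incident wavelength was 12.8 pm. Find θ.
136.00°

First find the wavelength shift:
Δλ = λ' - λ = 16.9717 - 12.8 = 4.1717 pm

Using Δλ = λ_C(1 - cos θ), with λ_C = h/(m_e·c) ≈ 2.42631024 pm:
cos θ = 1 - Δλ/λ_C
cos θ = 1 - 4.1717/2.42631024
cos θ = -0.719360

θ = arccos(-0.719360)
θ = 136.00°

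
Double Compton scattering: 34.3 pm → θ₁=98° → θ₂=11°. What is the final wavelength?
37.1086 pm

Apply Compton shift twice:

First scattering at θ₁ = 98°:
Δλ₁ = λ_C(1 - cos(98°))
Δλ₁ = 2.4263 × 1.1392
Δλ₁ = 2.7640 pm

After first scattering:
λ₁ = 34.3 + 2.7640 = 37.0640 pm

Second scattering at θ₂ = 11°:
Δλ₂ = λ_C(1 - cos(11°))
Δλ₂ = 2.4263 × 0.0184
Δλ₂ = 0.0446 pm

Final wavelength:
λ₂ = 37.0640 + 0.0446 = 37.1086 pm

Total shift: Δλ_total = 2.7640 + 0.0446 = 2.8086 pm

(Intermediate values are shown rounded; full precision is carried through to the final answer.)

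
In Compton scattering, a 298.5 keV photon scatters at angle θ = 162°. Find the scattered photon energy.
139.5049 keV

First convert energy to wavelength:
λ = hc/E, with hc ≈ 1239.842 keV·pm (i.e. 1239.842 eV·nm)

For E = 298.5 keV = 298500 eV:
λ = 1239.842 keV·pm / 298.5 keV
λ = 4.1536 pm

Calculate the Compton shift:
Δλ = λ_C(1 - cos(162°)) = 2.4263 × 1.9511
Δλ = 4.7339 pm

Final wavelength:
λ' = 4.1536 + 4.7339 = 8.8874 pm

Final energy:
E' = hc/λ' = 1239.842 / 8.8874 = 139.5049 keV

(Intermediate values are shown rounded; full precision is carried through to the final answer.)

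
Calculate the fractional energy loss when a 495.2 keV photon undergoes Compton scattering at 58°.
0.3130 (or 31.30%)

Calculate initial and final photon energies:

Initial: E₀ = 495.2 keV → λ₀ = 2.5037 pm
Compton shift: Δλ = 1.1406 pm
Final wavelength: λ' = 3.6443 pm
Final energy: E' = 340.2158 keV

Fractional energy loss:
(E₀ - E')/E₀ = (495.2000 - 340.2158)/495.2000
= 154.9842/495.2000
= 0.3130
= 31.30%

(Intermediate values are shown rounded; full precision is carried through to the final answer.)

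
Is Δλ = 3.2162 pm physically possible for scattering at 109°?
Yes, consistent

Calculate the expected shift for θ = 109°:

Δλ_expected = λ_C(1 - cos(109°))
Δλ_expected = 2.4263 × (1 - cos(109°))
Δλ_expected = 2.4263 × 1.3256
Δλ_expected = 3.2162 pm

Given shift: 3.2162 pm
Expected shift: 3.2162 pm
Difference: 0.0000 pm

The values match. This is consistent with Compton scattering at the stated angle.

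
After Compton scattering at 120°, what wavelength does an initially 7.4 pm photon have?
11.0395 pm

Using the Compton formula: λ' = λ + λ_C(1 − cos θ)

For θ = 120°, cos θ = -1/2 (exact) = -0.5000, so:
1 − cos 120° = 1 − (-1/2) = 1.5000

Δλ = λ_C × 1.5000 = 2.4263 × 1.5000 = 3.6395 pm

λ' = 7.4 + 3.6395 = 11.0395 pm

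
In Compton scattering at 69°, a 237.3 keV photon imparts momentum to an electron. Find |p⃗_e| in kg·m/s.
1.2942e-22 kg·m/s

The electron is initially at rest, so by conservation of momentum:
p⃗_e = p⃗₀ − p⃗'  (incident photon momentum minus scattered photon momentum)

Photon momentum magnitudes (p = h/λ = E/c):
λ₀ = hc/E₀ = 5.2248 pm → p₀ = h/λ₀ = 1.2682e-22 kg·m/s
Δλ = λ_C(1 − cos 69°) = 1.5568 pm
λ' = 6.7816 pm → p' = h/λ' = 9.7707e-23 kg·m/s

The scattered photon makes angle θ = 69° with the incident direction, so by the law of cosines:
|p⃗_e|² = p₀² + p'² − 2p₀p'cos θ
|p⃗_e|² = (1.2682e-22)² + (9.7707e-23)² − 2·1.2682e-22·9.7707e-23·cos(69°)
|p⃗_e| = 1.2942e-22 kg·m/s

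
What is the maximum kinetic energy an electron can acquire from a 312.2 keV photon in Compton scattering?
171.6909 keV

Maximum energy transfer occurs at θ = 180° (backscattering).

Initial photon: E₀ = 312.2 keV → λ₀ = 3.9713 pm

Maximum Compton shift (at 180°):
Δλ_max = 2λ_C = 2 × 2.4263 = 4.8526 pm

Final wavelength:
λ' = 3.9713 + 4.8526 = 8.8239 pm

Minimum photon energy (maximum energy to electron):
E'_min = hc/λ' = 140.5091 keV

Maximum electron kinetic energy:
K_max = E₀ - E'_min = 312.2000 - 140.5091 = 171.6909 keV

(Intermediate values are shown rounded; full precision is carried through to the final answer.)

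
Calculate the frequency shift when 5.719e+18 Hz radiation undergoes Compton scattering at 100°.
2.947e+17 Hz (decrease)

Convert frequency to wavelength (c = 299792458 m/s):
λ₀ = c/f₀ = 299792458/5.719e+18 = 5.2420433e-11 m = 52.4204 pm

Calculate Compton shift:
Δλ = λ_C(1 - cos(100°)) = 2.8476 pm

Final wavelength:
λ' = λ₀ + Δλ = 52.4204 + 2.8476 = 55.2681 pm

Final frequency:
f' = c/λ' = 299792458/5.5268068e-11 = 5.4243340e+18 Hz

Frequency shift (decrease):
Δf = f₀ - f' = 5.719e+18 - 5.4243340e+18 = 2.947e+17 Hz

(Intermediate values are shown rounded; full precision is carried through to the final answer.)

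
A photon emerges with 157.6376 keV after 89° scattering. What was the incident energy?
226.2000 keV

Convert final energy to wavelength (hc ≈ 1239.842 keV·pm):
λ' = hc/E' = 1239.842 / 157.6376 = 7.8651 pm

Calculate the Compton shift:
Δλ = λ_C(1 - cos(89°))
Δλ = 2.4263 × (1 - cos(89°))
Δλ = 2.3840 pm

Initial wavelength:
λ = λ' - Δλ = 7.8651 - 2.3840 = 5.4812 pm

Initial energy:
E = hc/λ = 1239.842 / 5.4812 = 226.2000 keV

(Intermediate values are shown rounded; full precision is carried through to the final answer.)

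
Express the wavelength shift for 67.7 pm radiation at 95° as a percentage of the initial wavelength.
3.8963%

Calculate the Compton shift:
Δλ = λ_C(1 - cos(95°))
Δλ = 2.4263 × (1 - cos(95°))
Δλ = 2.4263 × 1.0872
Δλ = 2.6378 pm

Percentage change:
(Δλ/λ₀) × 100 = (2.6378/67.7) × 100
= 3.8963%

(Intermediate values are shown rounded; full precision is carried through to the final answer.)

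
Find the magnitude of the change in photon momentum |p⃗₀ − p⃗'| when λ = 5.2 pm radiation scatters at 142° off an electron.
1.8712e-22 kg·m/s

Photon momentum magnitude is p = h/λ.

Initial momentum:
p₀ = h/λ = 6.6261e-34/5.2000e-12 = 1.2742e-22 kg·m/s

After scattering:
λ' = λ + Δλ = 5.2 + 4.3383 = 9.5383 pm
p' = h/λ' = 6.6261e-34/9.5383e-12 = 6.9468e-23 kg·m/s

Momentum is a vector; the scattered photon's direction makes angle θ = 142° with the incident direction. The magnitude of the vector change Δp⃗ = p⃗₀ − p⃗' is found from the law of cosines:
|Δp⃗|² = p₀² + p'² − 2p₀p'cos θ
|Δp⃗|² = (1.2742e-22)² + (6.9468e-23)² − 2·1.2742e-22·6.9468e-23·cos(142°)
|Δp⃗| = 1.8712e-22 kg·m/s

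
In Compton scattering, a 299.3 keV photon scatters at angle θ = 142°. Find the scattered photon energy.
146.1950 keV

First convert energy to wavelength:
λ = hc/E, with hc ≈ 1239.842 keV·pm (i.e. 1239.842 eV·nm)

For E = 299.3 keV = 299300 eV:
λ = 1239.842 keV·pm / 299.3 keV
λ = 4.1425 pm

Calculate the Compton shift:
Δλ = λ_C(1 - cos(142°)) = 2.4263 × 1.7880
Δλ = 4.3383 pm

Final wavelength:
λ' = 4.1425 + 4.3383 = 8.4807 pm

Final energy:
E' = hc/λ' = 1239.842 / 8.4807 = 146.1950 keV

(Intermediate values are shown rounded; full precision is carried through to the final answer.)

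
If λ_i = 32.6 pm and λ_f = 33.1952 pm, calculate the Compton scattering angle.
41.00°

First find the wavelength shift:
Δλ = λ' - λ = 33.1952 - 32.6 = 0.5952 pm

Using Δλ = λ_C(1 - cos θ), with λ_C = h/(m_e·c) ≈ 2.42631024 pm:
cos θ = 1 - Δλ/λ_C
cos θ = 1 - 0.5952/2.42631024
cos θ = 0.754689

θ = arccos(0.754689)
θ = 41.00°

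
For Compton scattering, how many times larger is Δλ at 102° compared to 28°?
102° produces the larger shift by a factor of 10.319

Calculate both shifts using Δλ = λ_C(1 - cos θ):

For θ₁ = 28°:
Δλ₁ = 2.4263 × (1 - cos(28°))
Δλ₁ = 2.4263 × 0.1171
Δλ₁ = 0.2840 pm

For θ₂ = 102°:
Δλ₂ = 2.4263 × (1 - cos(102°))
Δλ₂ = 2.4263 × 1.2079
Δλ₂ = 2.9308 pm

The 102° angle produces the larger shift.
Ratio: 2.9308/0.2840 = 10.319

(Intermediate values are shown rounded; full precision is carried through to the final answer.)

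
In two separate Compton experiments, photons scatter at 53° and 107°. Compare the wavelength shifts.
107° produces the larger shift by a factor of 3.246

Calculate both shifts using Δλ = λ_C(1 - cos θ):

For θ₁ = 53°:
Δλ₁ = 2.4263 × (1 - cos(53°))
Δλ₁ = 2.4263 × 0.3982
Δλ₁ = 0.9661 pm

For θ₂ = 107°:
Δλ₂ = 2.4263 × (1 - cos(107°))
Δλ₂ = 2.4263 × 1.2924
Δλ₂ = 3.1357 pm

The 107° angle produces the larger shift.
Ratio: 3.1357/0.9661 = 3.246

(Intermediate values are shown rounded; full precision is carried through to the final answer.)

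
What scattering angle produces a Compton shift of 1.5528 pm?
68.90°

From the Compton formula Δλ = λ_C(1 - cos θ), we can solve for θ:

cos θ = 1 - Δλ/λ_C

Given:
- Δλ = 1.5528 pm
- λ_C = h/(m_e·c) ≈ 2.42631024 pm

cos θ = 1 - 1.5528/2.42631024
cos θ = 1 - 0.639984
cos θ = 0.360016

θ = arccos(0.360016)
θ = 68.90°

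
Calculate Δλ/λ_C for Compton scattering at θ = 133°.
1.6820 λ_C

The Compton shift formula is:
Δλ = λ_C(1 - cos θ)

Dividing both sides by λ_C:
Δλ/λ_C = 1 - cos θ

For θ = 133°:
Δλ/λ_C = 1 - cos(133°)
Δλ/λ_C = 1 - -0.6820
Δλ/λ_C = 1.6820

This means the shift is 1.6820 × λ_C = 4.0810 pm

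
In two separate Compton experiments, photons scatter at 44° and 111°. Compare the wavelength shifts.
111° produces the larger shift by a factor of 4.840

Calculate both shifts using Δλ = λ_C(1 - cos θ):

For θ₁ = 44°:
Δλ₁ = 2.4263 × (1 - cos(44°))
Δλ₁ = 2.4263 × 0.2807
Δλ₁ = 0.6810 pm

For θ₂ = 111°:
Δλ₂ = 2.4263 × (1 - cos(111°))
Δλ₂ = 2.4263 × 1.3584
Δλ₂ = 3.2958 pm

The 111° angle produces the larger shift.
Ratio: 3.2958/0.6810 = 4.840

(Intermediate values are shown rounded; full precision is carried through to the final answer.)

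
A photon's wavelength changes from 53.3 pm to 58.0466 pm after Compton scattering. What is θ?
163.00°

First find the wavelength shift:
Δλ = λ' - λ = 58.0466 - 53.3 = 4.7466 pm

Using Δλ = λ_C(1 - cos θ), with λ_C = h/(m_e·c) ≈ 2.42631024 pm:
cos θ = 1 - Δλ/λ_C
cos θ = 1 - 4.7466/2.42631024
cos θ = -0.956304

θ = arccos(-0.956304)
θ = 163.00°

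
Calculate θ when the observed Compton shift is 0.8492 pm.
49.46°

From the Compton formula Δλ = λ_C(1 - cos θ), we can solve for θ:

cos θ = 1 - Δλ/λ_C

Given:
- Δλ = 0.8492 pm
- λ_C = h/(m_e·c) ≈ 2.42631024 pm

cos θ = 1 - 0.8492/2.42631024
cos θ = 1 - 0.349996
cos θ = 0.650004

θ = arccos(0.650004)
θ = 49.46°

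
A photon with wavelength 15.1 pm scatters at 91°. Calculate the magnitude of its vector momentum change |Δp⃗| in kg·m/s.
5.8359e-23 kg·m/s

Photon momentum magnitude is p = h/λ.

Initial momentum:
p₀ = h/λ = 6.6261e-34/1.5100e-11 = 4.3881e-23 kg·m/s

After scattering:
λ' = λ + Δλ = 15.1 + 2.4687 = 17.5687 pm
p' = h/λ' = 6.6261e-34/1.7569e-11 = 3.7715e-23 kg·m/s

Momentum is a vector; the scattered photon's direction makes angle θ = 91° with the incident direction. The magnitude of the vector change Δp⃗ = p⃗₀ − p⃗' is found from the law of cosines:
|Δp⃗|² = p₀² + p'² − 2p₀p'cos θ
|Δp⃗|² = (4.3881e-23)² + (3.7715e-23)² − 2·4.3881e-23·3.7715e-23·cos(91°)
|Δp⃗| = 5.8359e-23 kg·m/s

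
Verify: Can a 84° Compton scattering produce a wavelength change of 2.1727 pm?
Yes, consistent

Calculate the expected shift for θ = 84°:

Δλ_expected = λ_C(1 - cos(84°))
Δλ_expected = 2.4263 × (1 - cos(84°))
Δλ_expected = 2.4263 × 0.8955
Δλ_expected = 2.1727 pm

Given shift: 2.1727 pm
Expected shift: 2.1727 pm
Difference: 0.0000 pm

The values match. This is consistent with Compton scattering at the stated angle.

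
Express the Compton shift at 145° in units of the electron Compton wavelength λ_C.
1.8192 λ_C

The Compton shift formula is:
Δλ = λ_C(1 - cos θ)

Dividing both sides by λ_C:
Δλ/λ_C = 1 - cos θ

For θ = 145°:
Δλ/λ_C = 1 - cos(145°)
Δλ/λ_C = 1 - -0.8192
Δλ/λ_C = 1.8192

This means the shift is 1.8192 × λ_C = 4.4138 pm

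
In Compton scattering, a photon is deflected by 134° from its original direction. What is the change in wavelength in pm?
4.1118 pm

Using the Compton scattering formula:
Δλ = λ_C(1 - cos θ)

where λ_C = h/(m_e·c) ≈ 2.4263 pm is the Compton wavelength of an electron.

For θ = 134°:
cos(134°) = -0.6947
1 - cos(134°) = 1.6947

Δλ = 2.4263 × 1.6947
Δλ = 4.1118 pm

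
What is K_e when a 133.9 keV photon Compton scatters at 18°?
1.6955 keV

By energy conservation: K_e = E_initial - E_final

First find the scattered photon energy:
Initial wavelength: λ = hc/E = 9.2595 pm
Compton shift: Δλ = λ_C(1 - cos(18°)) = 0.1188 pm
Final wavelength: λ' = 9.2595 + 0.1188 = 9.3782 pm
Final photon energy: E' = hc/λ' = 132.2045 keV

Electron kinetic energy:
K_e = E - E' = 133.9000 - 132.2045 = 1.6955 keV

(Intermediate values are shown rounded; full precision is carried through to the final answer.)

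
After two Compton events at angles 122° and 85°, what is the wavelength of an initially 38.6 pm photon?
44.5269 pm

Apply Compton shift twice:

First scattering at θ₁ = 122°:
Δλ₁ = λ_C(1 - cos(122°))
Δλ₁ = 2.4263 × 1.5299
Δλ₁ = 3.7121 pm

After first scattering:
λ₁ = 38.6 + 3.7121 = 42.3121 pm

Second scattering at θ₂ = 85°:
Δλ₂ = λ_C(1 - cos(85°))
Δλ₂ = 2.4263 × 0.9128
Δλ₂ = 2.2148 pm

Final wavelength:
λ₂ = 42.3121 + 2.2148 = 44.5269 pm

Total shift: Δλ_total = 3.7121 + 2.2148 = 5.9269 pm

(Intermediate values are shown rounded; full precision is carried through to the final answer.)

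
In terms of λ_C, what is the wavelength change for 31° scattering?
0.1428 λ_C

The Compton shift formula is:
Δλ = λ_C(1 - cos θ)

Dividing both sides by λ_C:
Δλ/λ_C = 1 - cos θ

For θ = 31°:
Δλ/λ_C = 1 - cos(31°)
Δλ/λ_C = 1 - 0.8572
Δλ/λ_C = 0.1428

This means the shift is 0.1428 × λ_C = 0.3466 pm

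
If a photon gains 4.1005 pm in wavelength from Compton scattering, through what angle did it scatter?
133.63°

From the Compton formula Δλ = λ_C(1 - cos θ), we can solve for θ:

cos θ = 1 - Δλ/λ_C

Given:
- Δλ = 4.1005 pm
- λ_C = h/(m_e·c) ≈ 2.42631024 pm

cos θ = 1 - 4.1005/2.42631024
cos θ = 1 - 1.690015
cos θ = -0.690015

θ = arccos(-0.690015)
θ = 133.63°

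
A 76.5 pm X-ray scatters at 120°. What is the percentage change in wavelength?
4.7575%

Calculate the Compton shift:
Δλ = λ_C(1 - cos(120°))
Δλ = 2.4263 × (1 - cos(120°))
Δλ = 2.4263 × 1.5000
Δλ = 3.6395 pm

Percentage change:
(Δλ/λ₀) × 100 = (3.6395/76.5) × 100
= 4.7575%

(Intermediate values are shown rounded; full precision is carried through to the final answer.)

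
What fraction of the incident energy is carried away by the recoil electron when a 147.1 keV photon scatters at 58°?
0.1192 (or 11.92%)

Calculate initial and final photon energies:

Initial: E₀ = 147.1 keV → λ₀ = 8.4286 pm
Compton shift: Δλ = 1.1406 pm
Final wavelength: λ' = 9.5691 pm
Final energy: E' = 129.5669 keV

Fractional energy loss:
(E₀ - E')/E₀ = (147.1000 - 129.5669)/147.1000
= 17.5331/147.1000
= 0.1192
= 11.92%

(Intermediate values are shown rounded; full precision is carried through to the final answer.)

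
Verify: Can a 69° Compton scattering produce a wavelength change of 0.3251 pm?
No, inconsistent

Calculate the expected shift for θ = 69°:

Δλ_expected = λ_C(1 - cos(69°))
Δλ_expected = 2.4263 × (1 - cos(69°))
Δλ_expected = 2.4263 × 0.6416
Δλ_expected = 1.5568 pm

Given shift: 0.3251 pm
Expected shift: 1.5568 pm
Difference: 1.2317 pm

The values do not match. The given shift corresponds to θ ≈ 30.0°, not 69°.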